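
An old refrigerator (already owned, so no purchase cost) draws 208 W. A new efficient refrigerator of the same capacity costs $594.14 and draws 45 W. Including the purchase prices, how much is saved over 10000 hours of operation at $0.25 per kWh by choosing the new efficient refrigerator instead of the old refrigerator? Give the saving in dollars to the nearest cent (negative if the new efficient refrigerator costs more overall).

old refrigerator: $0.00 + (208/1000) kW × 10000 h × $0.25 = $0.00 + $520 = $520
new efficient refrigerator: $594.14 + (45/1000) kW × 10000 h × $0.25 = $594.14 + $112.5 = $706.64
Saving = $520 − $706.64 = −$186.64

-$186.64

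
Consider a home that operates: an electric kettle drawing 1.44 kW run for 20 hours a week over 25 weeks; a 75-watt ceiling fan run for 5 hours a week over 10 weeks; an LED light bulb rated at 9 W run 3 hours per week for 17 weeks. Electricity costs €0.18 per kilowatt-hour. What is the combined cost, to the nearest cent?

€130.36

electric kettle: Runtime = 20 h/week × 25 weeks = 500 h
electric kettle: 1.44 kW × 500 h = 720 kWh
ceiling fan: Runtime = 5 h/week × 10 weeks = 50 h
ceiling fan: 0.075 kW × 50 h = 3.75 kWh
LED light bulb: Runtime = 3 h/week × 17 weeks = 51 h
LED light bulb: 0.009 kW × 51 h = 0.459 kWh
Total energy = 724.209 kWh
Cost = 724.209 × €0.18 = €130.36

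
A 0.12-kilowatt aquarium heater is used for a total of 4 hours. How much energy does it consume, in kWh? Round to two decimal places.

Energy = 0.12 kW × 4 h = 0.48 kWh

0.48 kWh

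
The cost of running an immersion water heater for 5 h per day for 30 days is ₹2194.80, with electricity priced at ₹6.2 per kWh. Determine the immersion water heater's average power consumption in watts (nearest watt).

2360 W

Energy = ₹2194.80 ÷ ₹6.2/kWh = 354 kWh
Runtime = 5 h/day × 30 days = 150 h
Power = 354 kWh ÷ 150 h = 2.36 kW = 2360 W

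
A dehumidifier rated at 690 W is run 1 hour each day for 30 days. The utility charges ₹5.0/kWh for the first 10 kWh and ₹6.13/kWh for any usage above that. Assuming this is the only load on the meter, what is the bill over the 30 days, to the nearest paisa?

₹115.59

Runtime = 1 h/day × 30 days = 30 h
Energy = 0.69 kW × 30 h = 20.7 kWh
Tier 1 (0–10 kWh): 10 × ₹5.0 = ₹50
Above 10 kWh: 10.7 × ₹6.13 = ₹65.591
Bill = ₹115.59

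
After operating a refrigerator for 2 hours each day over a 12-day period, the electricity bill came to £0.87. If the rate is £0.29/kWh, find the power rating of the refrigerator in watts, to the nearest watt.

125 W

Energy = £0.87 ÷ £0.29/kWh = 3 kWh
Runtime = 2 h/day × 12 days = 24 h
Power = 3 kWh ÷ 24 h = 0.125 kW = 125 W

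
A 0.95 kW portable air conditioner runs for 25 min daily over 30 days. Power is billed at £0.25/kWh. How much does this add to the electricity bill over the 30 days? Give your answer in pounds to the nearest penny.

£2.97

Runtime = 25 min × 30 = 750 min = 12.5 h
Energy = 0.95 kW × 12.5 h = 11.875 kWh
Cost = 11.875 kWh × £0.25/kWh = £2.97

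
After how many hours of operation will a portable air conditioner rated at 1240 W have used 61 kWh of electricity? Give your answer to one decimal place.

Hours = 61 kWh ÷ 1.24 kW = 49.2 h

49.2 h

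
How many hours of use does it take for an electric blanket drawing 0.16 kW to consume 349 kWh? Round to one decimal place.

2181.3 h

Hours = 349 kWh ÷ 0.16 kW = 2181.3 h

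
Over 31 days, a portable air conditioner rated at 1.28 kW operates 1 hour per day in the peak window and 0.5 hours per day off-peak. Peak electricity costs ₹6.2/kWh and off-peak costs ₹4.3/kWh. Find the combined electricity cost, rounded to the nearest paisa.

Peak energy = 1.28 kW × 1 h × 31 = 39.68 kWh
Off-peak energy = 1.28 kW × 0.5 h × 31 = 19.84 kWh
Cost = 39.68 × ₹6.2 + 19.84 × ₹4.3 = ₹246.016 + ₹85.312 = ₹331.33

₹331.33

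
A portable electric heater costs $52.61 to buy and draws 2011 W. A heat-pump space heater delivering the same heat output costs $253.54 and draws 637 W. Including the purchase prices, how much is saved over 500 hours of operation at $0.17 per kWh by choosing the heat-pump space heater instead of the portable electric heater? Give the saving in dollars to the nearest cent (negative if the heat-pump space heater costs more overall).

portable electric heater: $52.61 + (2011/1000) kW × 500 h × $0.17 = $52.61 + $170.935 = $223.545
heat-pump space heater: $253.54 + (637/1000) kW × 500 h × $0.17 = $253.54 + $54.145 = $307.685
Saving = $223.545 − $307.685 = −$84.14

-$84.14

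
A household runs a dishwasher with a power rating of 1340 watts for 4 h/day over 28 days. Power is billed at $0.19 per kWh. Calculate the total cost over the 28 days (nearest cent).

Runtime = 4 h/day × 28 days = 112 h
Energy = 1.34 kW × 112 h = 150.08 kWh
Cost = 150.08 kWh × $0.19/kWh = $28.52

$28.52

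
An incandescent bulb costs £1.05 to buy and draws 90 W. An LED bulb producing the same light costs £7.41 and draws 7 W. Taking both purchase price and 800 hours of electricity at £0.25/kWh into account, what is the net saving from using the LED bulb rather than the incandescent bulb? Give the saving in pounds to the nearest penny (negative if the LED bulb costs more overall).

£10.24

incandescent bulb: £1.05 + (90/1000) kW × 800 h × £0.25 = £1.05 + £18 = £19.05
LED bulb: £7.41 + (7/1000) kW × 800 h × £0.25 = £7.41 + £1.4 = £8.81
Saving = £19.05 − £8.81 = £10.24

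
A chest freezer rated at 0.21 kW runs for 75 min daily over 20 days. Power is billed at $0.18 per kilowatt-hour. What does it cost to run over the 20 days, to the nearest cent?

Runtime = 75 min × 20 = 1500 min = 25 h
Energy = 0.21 kW × 25 h = 5.25 kWh
Cost = 5.25 kWh × $0.18/kWh = $0.95

$0.95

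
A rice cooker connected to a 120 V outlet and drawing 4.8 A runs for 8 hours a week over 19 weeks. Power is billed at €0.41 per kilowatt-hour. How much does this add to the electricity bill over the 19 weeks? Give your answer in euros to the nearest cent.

Power = 4.8 A × 120 V = 576 W = 0.576 kW
Runtime = 8 h/week × 19 weeks = 152 h
Energy = 0.576 kW × 152 h = 87.552 kWh
Cost = 87.552 kWh × €0.41/kWh = €35.90

€35.90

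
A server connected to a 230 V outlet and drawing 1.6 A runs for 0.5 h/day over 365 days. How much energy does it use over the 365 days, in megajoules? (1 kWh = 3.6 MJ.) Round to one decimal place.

Power = 1.6 A × 230 V = 368 W = 0.368 kW
Runtime = 0.5 h/day × 365 days = 182.5 h
Energy = 0.368 kW × 182.5 h = 67.16 kWh
= 67.16 × 3.6 MJ = 241.8 MJ

241.8 MJ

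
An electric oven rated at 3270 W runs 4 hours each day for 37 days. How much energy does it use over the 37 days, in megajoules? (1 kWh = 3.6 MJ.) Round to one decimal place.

Runtime = 4 h/day × 37 days = 148 h
Energy = 3.27 kW × 148 h = 483.96 kWh
= 483.96 × 3.6 MJ = 1742.3 MJ

1742.3 MJ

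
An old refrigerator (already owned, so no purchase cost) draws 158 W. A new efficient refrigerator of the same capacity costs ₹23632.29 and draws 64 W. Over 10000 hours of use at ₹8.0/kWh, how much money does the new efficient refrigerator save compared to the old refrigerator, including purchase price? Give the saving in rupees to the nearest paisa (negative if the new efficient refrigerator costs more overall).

old refrigerator: ₹0.00 + (158/1000) kW × 10000 h × ₹8.0 = ₹0.00 + ₹12640 = ₹12640
new efficient refrigerator: ₹23632.29 + (64/1000) kW × 10000 h × ₹8.0 = ₹23632.29 + ₹5120 = ₹28752.29
Saving = ₹12640 − ₹28752.29 = −₹16112.29

-₹16112.29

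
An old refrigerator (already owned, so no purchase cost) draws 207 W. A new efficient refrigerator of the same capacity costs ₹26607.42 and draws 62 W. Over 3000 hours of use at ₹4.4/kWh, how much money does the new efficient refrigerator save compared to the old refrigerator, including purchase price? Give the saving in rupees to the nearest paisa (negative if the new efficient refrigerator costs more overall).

old refrigerator: ₹0.00 + (207/1000) kW × 3000 h × ₹4.4 = ₹0.00 + ₹2732.4 = ₹2732.4
new efficient refrigerator: ₹26607.42 + (62/1000) kW × 3000 h × ₹4.4 = ₹26607.42 + ₹818.4 = ₹27425.82
Saving = ₹2732.4 − ₹27425.82 = −₹24693.42

-₹24693.42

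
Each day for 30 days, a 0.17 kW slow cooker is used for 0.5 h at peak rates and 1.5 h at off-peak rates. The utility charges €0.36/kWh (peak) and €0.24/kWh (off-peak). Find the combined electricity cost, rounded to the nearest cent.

Peak energy = 0.17 kW × 0.5 h × 30 = 2.55 kWh
Off-peak energy = 0.17 kW × 1.5 h × 30 = 7.65 kWh
Cost = 2.55 × €0.36 + 7.65 × €0.24 = €0.918 + €1.836 = €2.75

€2.75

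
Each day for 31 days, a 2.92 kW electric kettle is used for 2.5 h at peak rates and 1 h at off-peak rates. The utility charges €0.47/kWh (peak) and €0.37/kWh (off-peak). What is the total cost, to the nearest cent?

Peak energy = 2.92 kW × 2.5 h × 31 = 226.3 kWh
Off-peak energy = 2.92 kW × 1 h × 31 = 90.52 kWh
Cost = 226.3 × €0.47 + 90.52 × €0.37 = €106.361 + €33.4924 = €139.85

€139.85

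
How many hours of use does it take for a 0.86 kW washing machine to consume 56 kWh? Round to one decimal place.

65.1 h

Hours = 56 kWh ÷ 0.86 kW = 65.1 h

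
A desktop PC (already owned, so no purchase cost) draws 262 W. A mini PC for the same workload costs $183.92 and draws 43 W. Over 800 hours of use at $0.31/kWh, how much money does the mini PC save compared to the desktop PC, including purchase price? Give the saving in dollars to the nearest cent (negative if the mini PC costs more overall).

desktop PC: $0.00 + (262/1000) kW × 800 h × $0.31 = $0.00 + $64.976 = $64.976
mini PC: $183.92 + (43/1000) kW × 800 h × $0.31 = $183.92 + $10.664 = $194.584
Saving = $64.976 − $194.584 = −$129.608 → -$129.61

-$129.61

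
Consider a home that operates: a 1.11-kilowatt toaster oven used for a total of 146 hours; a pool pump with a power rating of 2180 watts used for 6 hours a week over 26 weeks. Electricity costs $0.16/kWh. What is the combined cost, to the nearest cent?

toaster oven: 1.11 kW × 146 h = 162.06 kWh
pool pump: Runtime = 6 h/week × 26 weeks = 156 h
pool pump: 2.18 kW × 156 h = 340.08 kWh
Total energy = 502.14 kWh
Cost = 502.14 × $0.16 = $80.34

$80.34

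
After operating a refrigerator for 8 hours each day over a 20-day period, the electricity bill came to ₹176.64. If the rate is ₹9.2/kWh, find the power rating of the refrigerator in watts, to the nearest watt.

Energy = ₹176.64 ÷ ₹9.2/kWh = 19.2 kWh
Runtime = 8 h/day × 20 days = 160 h
Power = 19.2 kWh ÷ 160 h = 0.12 kW = 120 W

120 W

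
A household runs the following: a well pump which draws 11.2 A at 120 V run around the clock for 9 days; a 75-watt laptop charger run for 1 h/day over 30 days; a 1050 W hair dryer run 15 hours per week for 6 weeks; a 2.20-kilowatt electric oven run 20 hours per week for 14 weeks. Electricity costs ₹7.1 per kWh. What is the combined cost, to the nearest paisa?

₹7121.68

well pump: Power = 11.2 A × 120 V = 1344 W = 1.344 kW
well pump: Runtime = 24 h × 9 = 216 h
well pump: 1.344 kW × 216 h = 290.304 kWh
laptop charger: Runtime = 1 h/day × 30 days = 30 h
laptop charger: 0.075 kW × 30 h = 2.25 kWh
hair dryer: Runtime = 15 h/week × 6 weeks = 90 h
hair dryer: 1.05 kW × 90 h = 94.5 kWh
electric oven: Runtime = 20 h/week × 14 weeks = 280 h
electric oven: 2.2 kW × 280 h = 616 kWh
Total energy = 1003.054 kWh
Cost = 1003.054 × ₹7.1 = ₹7121.68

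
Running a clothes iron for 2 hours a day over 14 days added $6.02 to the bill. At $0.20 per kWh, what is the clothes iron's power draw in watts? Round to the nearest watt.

1075 W

Energy = $6.02 ÷ $0.20/kWh = 30.1 kWh
Runtime = 2 h/day × 14 days = 28 h
Power = 30.1 kWh ÷ 28 h = 1.075 kW = 1075 W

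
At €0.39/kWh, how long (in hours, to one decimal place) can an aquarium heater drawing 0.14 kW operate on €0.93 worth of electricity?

17.0 h

Energy available = €0.93 ÷ €0.39/kWh = 2.3846 kWh
Hours = 2.3846 kWh ÷ 0.14 kW = 17.0 h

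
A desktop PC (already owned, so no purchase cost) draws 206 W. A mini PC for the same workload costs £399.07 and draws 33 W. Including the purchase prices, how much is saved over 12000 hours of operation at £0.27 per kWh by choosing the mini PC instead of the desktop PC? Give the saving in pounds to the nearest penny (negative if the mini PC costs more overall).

desktop PC: £0.00 + (206/1000) kW × 12000 h × £0.27 = £0.00 + £667.44 = £667.44
mini PC: £399.07 + (33/1000) kW × 12000 h × £0.27 = £399.07 + £106.92 = £505.99
Saving = £667.44 − £505.99 = £161.45

£161.45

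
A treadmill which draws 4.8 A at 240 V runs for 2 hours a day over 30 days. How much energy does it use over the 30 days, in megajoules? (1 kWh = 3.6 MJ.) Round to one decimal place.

Power = 4.8 A × 240 V = 1152 W = 1.152 kW
Runtime = 2 h/day × 30 days = 60 h
Energy = 1.152 kW × 60 h = 69.12 kWh
= 69.12 × 3.6 MJ = 248.8 MJ

248.8 MJ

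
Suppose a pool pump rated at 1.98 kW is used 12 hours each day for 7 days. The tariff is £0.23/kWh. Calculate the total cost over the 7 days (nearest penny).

Runtime = 12 h/day × 7 days = 84 h
Energy = 1.98 kW × 84 h = 166.32 kWh
Cost = 166.32 kWh × £0.23/kWh = £38.25

£38.25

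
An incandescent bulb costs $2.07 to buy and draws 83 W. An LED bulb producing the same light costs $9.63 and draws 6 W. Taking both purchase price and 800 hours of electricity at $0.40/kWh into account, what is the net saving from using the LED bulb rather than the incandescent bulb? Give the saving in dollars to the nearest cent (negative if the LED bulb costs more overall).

$17.08

incandescent bulb: $2.07 + (83/1000) kW × 800 h × $0.40 = $2.07 + $26.56 = $28.63
LED bulb: $9.63 + (6/1000) kW × 800 h × $0.40 = $9.63 + $1.92 = $11.55
Saving = $28.63 − $11.55 = $17.08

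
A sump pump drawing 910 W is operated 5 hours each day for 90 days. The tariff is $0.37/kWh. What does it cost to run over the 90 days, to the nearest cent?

$151.52

Runtime = 5 h/day × 90 days = 450 h
Energy = 0.91 kW × 450 h = 409.5 kWh
Cost = 409.5 kWh × $0.37/kWh = $151.52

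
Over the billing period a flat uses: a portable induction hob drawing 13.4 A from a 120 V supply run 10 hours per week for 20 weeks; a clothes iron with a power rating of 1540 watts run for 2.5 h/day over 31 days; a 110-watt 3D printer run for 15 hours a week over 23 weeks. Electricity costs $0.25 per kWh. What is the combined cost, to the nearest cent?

portable induction hob: Power = 13.4 A × 120 V = 1608 W = 1.608 kW
portable induction hob: Runtime = 10 h/week × 20 weeks = 200 h
portable induction hob: 1.608 kW × 200 h = 321.6 kWh
clothes iron: Runtime = 2.5 h/day × 31 days = 77.5 h
clothes iron: 1.54 kW × 77.5 h = 119.35 kWh
3D printer: Runtime = 15 h/week × 23 weeks = 345 h
3D printer: 0.11 kW × 345 h = 37.95 kWh
Total energy = 478.9 kWh
Cost = 478.9 × $0.25 = $119.73

$119.73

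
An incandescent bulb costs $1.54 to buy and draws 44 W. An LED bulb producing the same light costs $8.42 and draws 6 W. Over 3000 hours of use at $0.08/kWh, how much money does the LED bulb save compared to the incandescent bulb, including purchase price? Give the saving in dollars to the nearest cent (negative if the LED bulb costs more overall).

incandescent bulb: $1.54 + (44/1000) kW × 3000 h × $0.08 = $1.54 + $10.56 = $12.1
LED bulb: $8.42 + (6/1000) kW × 3000 h × $0.08 = $8.42 + $1.44 = $9.86
Saving = $12.1 − $9.86 = $2.24

$2.24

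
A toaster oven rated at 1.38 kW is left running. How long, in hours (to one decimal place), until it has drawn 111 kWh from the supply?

80.4 h

Hours = 111 kWh ÷ 1.38 kW = 80.4 h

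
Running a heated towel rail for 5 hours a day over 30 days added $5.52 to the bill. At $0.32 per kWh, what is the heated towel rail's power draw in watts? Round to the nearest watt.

Energy = $5.52 ÷ $0.32/kWh = 17.25 kWh
Runtime = 5 h/day × 30 days = 150 h
Power = 17.25 kWh ÷ 150 h = 0.115 kW = 115 W

115 W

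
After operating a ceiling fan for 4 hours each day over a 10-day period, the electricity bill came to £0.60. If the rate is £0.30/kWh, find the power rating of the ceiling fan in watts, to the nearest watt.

50 W

Energy = £0.60 ÷ £0.30/kWh = 2 kWh
Runtime = 4 h/day × 10 days = 40 h
Power = 2 kWh ÷ 40 h = 0.05 kW = 50 W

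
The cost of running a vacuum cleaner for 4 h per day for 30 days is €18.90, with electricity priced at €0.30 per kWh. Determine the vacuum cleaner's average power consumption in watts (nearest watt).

Energy = €18.90 ÷ €0.30/kWh = 63 kWh
Runtime = 4 h/day × 30 days = 120 h
Power = 63 kWh ÷ 120 h = 0.525 kW = 525 W

525 W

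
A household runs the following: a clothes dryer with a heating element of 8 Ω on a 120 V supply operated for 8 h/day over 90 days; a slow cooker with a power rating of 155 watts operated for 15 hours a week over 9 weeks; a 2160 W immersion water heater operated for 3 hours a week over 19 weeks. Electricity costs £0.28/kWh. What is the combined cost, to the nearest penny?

£403.21

clothes dryer: Power = V²/R = 120²/8 = 1800 W = 1.8 kW
clothes dryer: Runtime = 8 h/day × 90 days = 720 h
clothes dryer: 1.8 kW × 720 h = 1296 kWh
slow cooker: Runtime = 15 h/week × 9 weeks = 135 h
slow cooker: 0.155 kW × 135 h = 20.925 kWh
immersion water heater: Runtime = 3 h/week × 19 weeks = 57 h
immersion water heater: 2.16 kW × 57 h = 123.12 kWh
Total energy = 1440.045 kWh
Cost = 1440.045 × £0.28 = £403.21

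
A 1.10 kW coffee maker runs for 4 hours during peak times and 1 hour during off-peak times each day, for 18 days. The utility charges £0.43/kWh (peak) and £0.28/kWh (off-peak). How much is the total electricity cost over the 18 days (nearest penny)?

£39.60

Peak energy = 1.1 kW × 4 h × 18 = 79.2 kWh
Off-peak energy = 1.1 kW × 1 h × 18 = 19.8 kWh
Cost = 79.2 × £0.43 + 19.8 × £0.28 = £34.056 + £5.544 = £39.60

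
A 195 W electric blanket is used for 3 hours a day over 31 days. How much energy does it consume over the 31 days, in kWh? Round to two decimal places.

Runtime = 3 h/day × 31 days = 93 h
Energy = 0.195 kW × 93 h = 18.135 kWh ≈ 18.14 kWh

18.14 kWh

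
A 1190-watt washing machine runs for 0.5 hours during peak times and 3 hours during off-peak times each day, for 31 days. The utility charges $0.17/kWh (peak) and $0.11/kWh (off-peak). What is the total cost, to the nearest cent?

Peak energy = 1.19 kW × 0.5 h × 31 = 18.445 kWh
Off-peak energy = 1.19 kW × 3 h × 31 = 110.67 kWh
Cost = 18.445 × $0.17 + 110.67 × $0.11 = $3.13565 + $12.1737 = $15.31

$15.31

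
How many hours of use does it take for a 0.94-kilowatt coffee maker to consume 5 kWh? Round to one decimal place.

5.3 h

Hours = 5 kWh ÷ 0.94 kW = 5.3 h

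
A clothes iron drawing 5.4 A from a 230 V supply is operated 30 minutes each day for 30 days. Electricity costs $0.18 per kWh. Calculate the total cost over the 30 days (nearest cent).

Power = 5.4 A × 230 V = 1242 W = 1.242 kW
Runtime = 30 min × 30 = 900 min = 15 h
Energy = 1.242 kW × 15 h = 18.63 kWh
Cost = 18.63 kWh × $0.18/kWh = $3.35

$3.35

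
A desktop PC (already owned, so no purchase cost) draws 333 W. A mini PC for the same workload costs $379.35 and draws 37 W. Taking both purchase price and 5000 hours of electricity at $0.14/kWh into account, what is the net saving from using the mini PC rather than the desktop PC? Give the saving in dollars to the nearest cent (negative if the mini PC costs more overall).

-$172.15

desktop PC: $0.00 + (333/1000) kW × 5000 h × $0.14 = $0.00 + $233.1 = $233.1
mini PC: $379.35 + (37/1000) kW × 5000 h × $0.14 = $379.35 + $25.9 = $405.25
Saving = $233.1 − $405.25 = −$172.15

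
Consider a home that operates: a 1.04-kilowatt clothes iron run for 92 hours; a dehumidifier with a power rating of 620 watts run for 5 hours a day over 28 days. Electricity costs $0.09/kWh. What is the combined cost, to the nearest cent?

clothes iron: 1.04 kW × 92 h = 95.68 kWh
dehumidifier: Runtime = 5 h/day × 28 days = 140 h
dehumidifier: 0.62 kW × 140 h = 86.8 kWh
Total energy = 182.48 kWh
Cost = 182.48 × $0.09 = $16.42

$16.42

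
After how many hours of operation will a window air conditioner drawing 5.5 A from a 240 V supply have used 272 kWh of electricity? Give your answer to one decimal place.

206.1 h

Power = 5.5 A × 240 V = 1320 W = 1.32 kW
Hours = 272 kWh ÷ 1.32 kW = 206.1 h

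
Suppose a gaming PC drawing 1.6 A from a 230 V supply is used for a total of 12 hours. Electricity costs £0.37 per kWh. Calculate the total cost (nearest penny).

£1.63

Power = 1.6 A × 230 V = 368 W = 0.368 kW
Energy = 0.368 kW × 12 h = 4.416 kWh
Cost = 4.416 kWh × £0.37/kWh = £1.63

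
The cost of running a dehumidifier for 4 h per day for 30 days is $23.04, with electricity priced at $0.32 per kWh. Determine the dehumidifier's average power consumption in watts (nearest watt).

600 W

Energy = $23.04 ÷ $0.32/kWh = 72 kWh
Runtime = 4 h/day × 30 days = 120 h
Power = 72 kWh ÷ 120 h = 0.6 kW = 600 W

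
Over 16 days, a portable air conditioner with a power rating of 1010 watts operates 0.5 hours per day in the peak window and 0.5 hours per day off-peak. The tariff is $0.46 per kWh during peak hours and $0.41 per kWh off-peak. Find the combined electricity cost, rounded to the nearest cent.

Peak energy = 1.01 kW × 0.5 h × 16 = 8.08 kWh
Off-peak energy = 1.01 kW × 0.5 h × 16 = 8.08 kWh
Cost = 8.08 × $0.46 + 8.08 × $0.41 = $3.7168 + $3.3128 = $7.03

$7.03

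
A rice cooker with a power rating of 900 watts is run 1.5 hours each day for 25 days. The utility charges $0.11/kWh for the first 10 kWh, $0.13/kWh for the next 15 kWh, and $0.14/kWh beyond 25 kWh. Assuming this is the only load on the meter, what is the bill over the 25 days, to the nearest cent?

$4.28

Runtime = 1.5 h/day × 25 days = 37.5 h
Energy = 0.9 kW × 37.5 h = 33.75 kWh
Tier 1 (0–10 kWh): 10 × $0.11 = $1.1
Tier 2 (10–25 kWh): 15 × $0.13 = $1.95
Above 25 kWh: 8.75 × $0.14 = $1.225
Bill = $4.28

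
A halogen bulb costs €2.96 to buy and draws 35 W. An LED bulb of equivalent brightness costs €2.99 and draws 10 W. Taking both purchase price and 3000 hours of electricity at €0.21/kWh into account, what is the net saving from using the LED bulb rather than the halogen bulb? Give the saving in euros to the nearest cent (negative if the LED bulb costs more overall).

€15.72

halogen bulb: €2.96 + (35/1000) kW × 3000 h × €0.21 = €2.96 + €22.05 = €25.01
LED bulb: €2.99 + (10/1000) kW × 3000 h × €0.21 = €2.99 + €6.3 = €9.29
Saving = €25.01 − €9.29 = €15.72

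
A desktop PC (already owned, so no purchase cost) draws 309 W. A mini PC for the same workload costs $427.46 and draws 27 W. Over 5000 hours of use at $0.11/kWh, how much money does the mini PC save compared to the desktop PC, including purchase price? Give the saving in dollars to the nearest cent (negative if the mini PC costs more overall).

-$272.36

desktop PC: $0.00 + (309/1000) kW × 5000 h × $0.11 = $0.00 + $169.95 = $169.95
mini PC: $427.46 + (27/1000) kW × 5000 h × $0.11 = $427.46 + $14.85 = $442.31
Saving = $169.95 − $442.31 = −$272.36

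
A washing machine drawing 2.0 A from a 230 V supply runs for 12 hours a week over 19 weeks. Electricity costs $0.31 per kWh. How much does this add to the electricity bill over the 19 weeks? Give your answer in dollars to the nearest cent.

Power = 2.0 A × 230 V = 460 W = 0.46 kW
Runtime = 12 h/week × 19 weeks = 228 h
Energy = 0.46 kW × 228 h = 104.88 kWh
Cost = 104.88 kWh × $0.31/kWh = $32.51

$32.51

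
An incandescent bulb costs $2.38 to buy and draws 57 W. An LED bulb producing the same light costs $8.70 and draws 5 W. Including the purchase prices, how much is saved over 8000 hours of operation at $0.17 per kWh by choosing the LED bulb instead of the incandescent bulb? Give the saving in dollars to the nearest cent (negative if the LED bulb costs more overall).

incandescent bulb: $2.38 + (57/1000) kW × 8000 h × $0.17 = $2.38 + $77.52 = $79.9
LED bulb: $8.70 + (5/1000) kW × 8000 h × $0.17 = $8.70 + $6.8 = $15.5
Saving = $79.9 − $15.5 = $64.4

$64.40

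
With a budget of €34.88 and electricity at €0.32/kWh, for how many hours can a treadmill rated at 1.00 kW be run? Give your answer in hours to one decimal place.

109.0 h

Energy available = €34.88 ÷ €0.32/kWh = 109 kWh
Hours = 109 kWh ÷ 1 kW = 109.0 h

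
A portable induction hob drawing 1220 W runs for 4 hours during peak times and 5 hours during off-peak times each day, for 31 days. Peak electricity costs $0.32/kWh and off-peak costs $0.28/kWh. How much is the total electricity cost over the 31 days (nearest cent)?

Peak energy = 1.22 kW × 4 h × 31 = 151.28 kWh
Off-peak energy = 1.22 kW × 5 h × 31 = 189.1 kWh
Cost = 151.28 × $0.32 + 189.1 × $0.28 = $48.4096 + $52.948 = $101.36

$101.36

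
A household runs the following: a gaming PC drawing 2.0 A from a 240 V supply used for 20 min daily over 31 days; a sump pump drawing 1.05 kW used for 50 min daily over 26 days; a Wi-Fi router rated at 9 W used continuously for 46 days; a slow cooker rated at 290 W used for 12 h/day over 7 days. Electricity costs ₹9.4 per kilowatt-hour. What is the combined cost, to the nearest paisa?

₹582.86

gaming PC: Power = 2.0 A × 240 V = 480 W = 0.48 kW
gaming PC: Runtime = 20 min × 31 = 620 min = 10.333333… h
gaming PC: 0.48 kW × 10.333333… h = 4.96 kWh
sump pump: Runtime = 50 min × 26 = 1300 min = 21.666666… h
sump pump: 1.05 kW × 21.666666… h = 22.75 kWh
Wi-Fi router: Runtime = 24 h × 46 = 1104 h
Wi-Fi router: 0.009 kW × 1104 h = 9.936 kWh
slow cooker: Runtime = 12 h/day × 7 days = 84 h
slow cooker: 0.29 kW × 84 h = 24.36 kWh
Total energy = 62.006 kWh
Cost = 62.006 × ₹9.4 = ₹582.86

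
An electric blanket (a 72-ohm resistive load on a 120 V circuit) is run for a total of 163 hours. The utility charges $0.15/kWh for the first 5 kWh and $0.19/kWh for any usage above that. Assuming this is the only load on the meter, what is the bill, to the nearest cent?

Power = V²/R = 120²/72 = 200 W = 0.2 kW
Energy = 0.2 kW × 163 h = 32.6 kWh
Tier 1 (0–5 kWh): 5 × $0.15 = $0.75
Above 5 kWh: 27.6 × $0.19 = $5.244
Bill = $5.99

$5.99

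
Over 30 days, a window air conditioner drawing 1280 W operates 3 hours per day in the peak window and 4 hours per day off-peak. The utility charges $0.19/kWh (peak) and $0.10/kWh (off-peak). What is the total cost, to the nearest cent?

$37.25

Peak energy = 1.28 kW × 3 h × 30 = 115.2 kWh
Off-peak energy = 1.28 kW × 4 h × 30 = 153.6 kWh
Cost = 115.2 × $0.19 + 153.6 × $0.10 = $21.888 + $15.36 = $37.25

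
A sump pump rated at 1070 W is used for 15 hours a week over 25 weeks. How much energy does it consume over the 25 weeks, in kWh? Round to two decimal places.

Runtime = 15 h/week × 25 weeks = 375 h
Energy = 1.07 kW × 375 h = 401.25 kWh

401.25 kWh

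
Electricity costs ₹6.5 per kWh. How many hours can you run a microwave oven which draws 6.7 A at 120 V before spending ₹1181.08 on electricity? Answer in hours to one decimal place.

Power = 6.7 A × 120 V = 804 W = 0.804 kW
Energy available = ₹1181.08 ÷ ₹6.5/kWh = 181.7046 kWh
Hours = 181.7046 kWh ÷ 0.804 kW = 226.0 h

226.0 h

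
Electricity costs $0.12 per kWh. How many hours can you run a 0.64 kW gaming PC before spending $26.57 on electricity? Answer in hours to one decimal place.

346.0 h

Energy available = $26.57 ÷ $0.12/kWh = 221.4167 kWh
Hours = 221.4167 kWh ÷ 0.64 kW = 346.0 h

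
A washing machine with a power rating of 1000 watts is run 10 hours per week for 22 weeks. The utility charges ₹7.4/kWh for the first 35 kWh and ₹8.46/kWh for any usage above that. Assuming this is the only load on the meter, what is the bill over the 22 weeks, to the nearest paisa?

Runtime = 10 h/week × 22 weeks = 220 h
Energy = 1 kW × 220 h = 220 kWh
Tier 1 (0–35 kWh): 35 × ₹7.4 = ₹259
Above 35 kWh: 185 × ₹8.46 = ₹1565.1
Bill = ₹1824.10

₹1824.10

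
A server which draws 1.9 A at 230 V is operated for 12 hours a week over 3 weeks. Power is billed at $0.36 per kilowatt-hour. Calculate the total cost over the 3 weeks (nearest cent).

$5.66

Power = 1.9 A × 230 V = 437 W = 0.437 kW
Runtime = 12 h/week × 3 weeks = 36 h
Energy = 0.437 kW × 36 h = 15.732 kWh
Cost = 15.732 kWh × $0.36/kWh = $5.66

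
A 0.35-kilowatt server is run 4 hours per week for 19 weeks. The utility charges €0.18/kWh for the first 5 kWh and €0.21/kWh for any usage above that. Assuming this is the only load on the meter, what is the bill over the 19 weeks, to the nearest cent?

Runtime = 4 h/week × 19 weeks = 76 h
Energy = 0.35 kW × 76 h = 26.6 kWh
Tier 1 (0–5 kWh): 5 × €0.18 = €0.9
Above 5 kWh: 21.6 × €0.21 = €4.536
Bill = €5.44

€5.44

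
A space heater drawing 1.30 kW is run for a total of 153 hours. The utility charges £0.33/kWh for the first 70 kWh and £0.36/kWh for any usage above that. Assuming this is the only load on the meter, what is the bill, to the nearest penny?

Energy = 1.3 kW × 153 h = 198.9 kWh
Tier 1 (0–70 kWh): 70 × £0.33 = £23.1
Above 70 kWh: 128.9 × £0.36 = £46.404
Bill = £69.50

£69.50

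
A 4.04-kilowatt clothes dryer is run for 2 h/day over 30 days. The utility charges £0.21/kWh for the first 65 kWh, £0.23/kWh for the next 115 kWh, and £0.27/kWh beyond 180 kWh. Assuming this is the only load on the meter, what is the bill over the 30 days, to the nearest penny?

£56.95

Runtime = 2 h/day × 30 days = 60 h
Energy = 4.04 kW × 60 h = 242.4 kWh
Tier 1 (0–65 kWh): 65 × £0.21 = £13.65
Tier 2 (65–180 kWh): 115 × £0.23 = £26.45
Above 180 kWh: 62.4 × £0.27 = £16.848
Bill = £56.95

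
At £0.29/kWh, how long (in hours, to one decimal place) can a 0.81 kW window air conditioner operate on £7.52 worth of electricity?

Energy available = £7.52 ÷ £0.29/kWh = 25.931 kWh
Hours = 25.931 kWh ÷ 0.81 kW = 32.0 h

32.0 h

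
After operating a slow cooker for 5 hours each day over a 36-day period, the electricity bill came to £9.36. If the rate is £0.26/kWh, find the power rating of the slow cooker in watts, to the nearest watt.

Energy = £9.36 ÷ £0.26/kWh = 36 kWh
Runtime = 5 h/day × 36 days = 180 h
Power = 36 kWh ÷ 180 h = 0.2 kW = 200 W

200 W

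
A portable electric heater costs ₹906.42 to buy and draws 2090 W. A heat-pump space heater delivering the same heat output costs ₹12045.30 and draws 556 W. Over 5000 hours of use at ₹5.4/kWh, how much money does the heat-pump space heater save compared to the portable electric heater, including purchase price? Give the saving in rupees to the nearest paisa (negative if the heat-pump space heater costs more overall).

portable electric heater: ₹906.42 + (2090/1000) kW × 5000 h × ₹5.4 = ₹906.42 + ₹56430 = ₹57336.42
heat-pump space heater: ₹12045.30 + (556/1000) kW × 5000 h × ₹5.4 = ₹12045.30 + ₹15012 = ₹27057.3
Saving = ₹57336.42 − ₹27057.3 = ₹30279.12

₹30279.12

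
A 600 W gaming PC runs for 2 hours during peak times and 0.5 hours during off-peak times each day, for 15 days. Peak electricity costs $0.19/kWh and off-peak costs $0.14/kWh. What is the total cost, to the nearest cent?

Peak energy = 0.6 kW × 2 h × 15 = 18 kWh
Off-peak energy = 0.6 kW × 0.5 h × 15 = 4.5 kWh
Cost = 18 × $0.19 + 4.5 × $0.14 = $3.42 + $0.63 = $4.05

$4.05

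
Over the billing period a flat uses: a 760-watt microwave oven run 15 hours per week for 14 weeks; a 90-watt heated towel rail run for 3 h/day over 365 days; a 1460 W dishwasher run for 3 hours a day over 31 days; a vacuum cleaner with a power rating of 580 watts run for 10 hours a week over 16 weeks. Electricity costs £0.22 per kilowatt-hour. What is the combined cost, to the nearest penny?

microwave oven: Runtime = 15 h/week × 14 weeks = 210 h
microwave oven: 0.76 kW × 210 h = 159.6 kWh
heated towel rail: Runtime = 3 h/day × 365 days = 1095 h
heated towel rail: 0.09 kW × 1095 h = 98.55 kWh
dishwasher: Runtime = 3 h/day × 31 days = 93 h
dishwasher: 1.46 kW × 93 h = 135.78 kWh
vacuum cleaner: Runtime = 10 h/week × 16 weeks = 160 h
vacuum cleaner: 0.58 kW × 160 h = 92.8 kWh
Total energy = 486.73 kWh
Cost = 486.73 × £0.22 = £107.08

£107.08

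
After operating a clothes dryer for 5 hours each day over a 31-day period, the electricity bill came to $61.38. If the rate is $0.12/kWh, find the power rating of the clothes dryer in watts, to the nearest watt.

Energy = $61.38 ÷ $0.12/kWh = 511.5 kWh
Runtime = 5 h/day × 31 days = 155 h
Power = 511.5 kWh ÷ 155 h = 3.3 kW = 3300 W

3300 W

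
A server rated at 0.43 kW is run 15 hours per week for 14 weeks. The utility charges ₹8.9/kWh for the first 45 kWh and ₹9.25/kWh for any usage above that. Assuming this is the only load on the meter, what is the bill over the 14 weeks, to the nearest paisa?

₹819.53

Runtime = 15 h/week × 14 weeks = 210 h
Energy = 0.43 kW × 210 h = 90.3 kWh
Tier 1 (0–45 kWh): 45 × ₹8.9 = ₹400.5
Above 45 kWh: 45.3 × ₹9.25 = ₹419.025
Bill = ₹819.53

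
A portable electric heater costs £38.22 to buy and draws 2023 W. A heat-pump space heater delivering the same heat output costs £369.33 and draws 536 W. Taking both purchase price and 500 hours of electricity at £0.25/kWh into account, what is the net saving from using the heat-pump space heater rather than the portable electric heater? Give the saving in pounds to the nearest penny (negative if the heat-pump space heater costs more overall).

-£145.24

portable electric heater: £38.22 + (2023/1000) kW × 500 h × £0.25 = £38.22 + £252.875 = £291.095
heat-pump space heater: £369.33 + (536/1000) kW × 500 h × £0.25 = £369.33 + £67 = £436.33
Saving = £291.095 − £436.33 = −£145.235 → -£145.24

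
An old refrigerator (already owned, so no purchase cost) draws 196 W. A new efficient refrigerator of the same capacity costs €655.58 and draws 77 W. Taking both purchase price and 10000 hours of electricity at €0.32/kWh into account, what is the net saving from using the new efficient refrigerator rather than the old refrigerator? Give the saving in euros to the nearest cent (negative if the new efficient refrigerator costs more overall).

old refrigerator: €0.00 + (196/1000) kW × 10000 h × €0.32 = €0.00 + €627.2 = €627.2
new efficient refrigerator: €655.58 + (77/1000) kW × 10000 h × €0.32 = €655.58 + €246.4 = €901.98
Saving = €627.2 − €901.98 = −€274.78

-€274.78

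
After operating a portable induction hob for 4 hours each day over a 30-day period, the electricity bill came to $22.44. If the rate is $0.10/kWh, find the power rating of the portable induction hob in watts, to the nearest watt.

Energy = $22.44 ÷ $0.10/kWh = 224.4 kWh
Runtime = 4 h/day × 30 days = 120 h
Power = 224.4 kWh ÷ 120 h = 1.87 kW = 1870 W

1870 W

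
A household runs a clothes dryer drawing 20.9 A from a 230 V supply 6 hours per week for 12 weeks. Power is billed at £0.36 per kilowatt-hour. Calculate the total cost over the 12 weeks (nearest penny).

Power = 20.9 A × 230 V = 4807 W = 4.807 kW
Runtime = 6 h/week × 12 weeks = 72 h
Energy = 4.807 kW × 72 h = 346.104 kWh
Cost = 346.104 kWh × £0.36/kWh = £124.60

£124.60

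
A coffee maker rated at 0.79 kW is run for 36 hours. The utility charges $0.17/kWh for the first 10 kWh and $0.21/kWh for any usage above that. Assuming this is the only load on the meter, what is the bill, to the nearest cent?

Energy = 0.79 kW × 36 h = 28.44 kWh
Tier 1 (0–10 kWh): 10 × $0.17 = $1.7
Above 10 kWh: 18.44 × $0.21 = $3.8724
Bill = $5.57

$5.57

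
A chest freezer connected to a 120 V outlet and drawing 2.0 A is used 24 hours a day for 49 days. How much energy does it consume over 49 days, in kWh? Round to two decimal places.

Power = 2.0 A × 120 V = 240 W = 0.24 kW
Runtime = 24 h × 49 = 1176 h
Energy = 0.24 kW × 1176 h = 282.24 kWh

282.24 kWh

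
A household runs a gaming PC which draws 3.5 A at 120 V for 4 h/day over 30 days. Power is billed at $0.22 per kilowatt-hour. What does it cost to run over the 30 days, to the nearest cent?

$11.09

Power = 3.5 A × 120 V = 420 W = 0.42 kW
Runtime = 4 h/day × 30 days = 120 h
Energy = 0.42 kW × 120 h = 50.4 kWh
Cost = 50.4 kWh × $0.22/kWh = $11.09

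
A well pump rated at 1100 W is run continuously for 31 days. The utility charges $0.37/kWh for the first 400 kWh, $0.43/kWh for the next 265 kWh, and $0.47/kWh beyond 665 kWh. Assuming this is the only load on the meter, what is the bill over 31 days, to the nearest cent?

Runtime = 24 h × 31 = 744 h
Energy = 1.1 kW × 744 h = 818.4 kWh
Tier 1 (0–400 kWh): 400 × $0.37 = $148
Tier 2 (400–665 kWh): 265 × $0.43 = $113.95
Above 665 kWh: 153.4 × $0.47 = $72.098
Bill = $334.05

$334.05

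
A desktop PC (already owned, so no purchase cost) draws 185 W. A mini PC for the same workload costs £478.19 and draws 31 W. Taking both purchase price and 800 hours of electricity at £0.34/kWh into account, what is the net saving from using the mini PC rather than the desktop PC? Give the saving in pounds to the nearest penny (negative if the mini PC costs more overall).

desktop PC: £0.00 + (185/1000) kW × 800 h × £0.34 = £0.00 + £50.32 = £50.32
mini PC: £478.19 + (31/1000) kW × 800 h × £0.34 = £478.19 + £8.432 = £486.622
Saving = £50.32 − £486.622 = −£436.302 → -£436.30

-£436.30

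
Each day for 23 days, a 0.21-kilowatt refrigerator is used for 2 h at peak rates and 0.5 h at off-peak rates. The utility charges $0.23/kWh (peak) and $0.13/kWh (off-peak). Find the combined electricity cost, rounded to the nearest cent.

$2.54

Peak energy = 0.21 kW × 2 h × 23 = 9.66 kWh
Off-peak energy = 0.21 kW × 0.5 h × 23 = 2.415 kWh
Cost = 9.66 × $0.23 + 2.415 × $0.13 = $2.2218 + $0.31395 = $2.54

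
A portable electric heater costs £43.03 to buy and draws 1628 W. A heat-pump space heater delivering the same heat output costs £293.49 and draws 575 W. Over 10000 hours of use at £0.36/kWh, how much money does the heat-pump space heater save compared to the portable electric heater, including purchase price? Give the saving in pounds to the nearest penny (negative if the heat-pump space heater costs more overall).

portable electric heater: £43.03 + (1628/1000) kW × 10000 h × £0.36 = £43.03 + £5860.8 = £5903.83
heat-pump space heater: £293.49 + (575/1000) kW × 10000 h × £0.36 = £293.49 + £2070 = £2363.49
Saving = £5903.83 − £2363.49 = £3540.34

£3540.34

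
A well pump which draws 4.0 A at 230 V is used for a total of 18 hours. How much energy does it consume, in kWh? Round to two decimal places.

16.56 kWh

Power = 4.0 A × 230 V = 920 W = 0.92 kW
Energy = 0.92 kW × 18 h = 16.56 kWh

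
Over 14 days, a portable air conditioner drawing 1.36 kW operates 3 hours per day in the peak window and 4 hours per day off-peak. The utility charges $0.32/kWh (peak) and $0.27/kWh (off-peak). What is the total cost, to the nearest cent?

Peak energy = 1.36 kW × 3 h × 14 = 57.12 kWh
Off-peak energy = 1.36 kW × 4 h × 14 = 76.16 kWh
Cost = 57.12 × $0.32 + 76.16 × $0.27 = $18.2784 + $20.5632 = $38.84

$38.84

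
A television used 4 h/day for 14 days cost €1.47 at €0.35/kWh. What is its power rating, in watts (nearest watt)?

75 W

Energy = €1.47 ÷ €0.35/kWh = 4.2 kWh
Runtime = 4 h/day × 14 days = 56 h
Power = 4.2 kWh ÷ 56 h = 0.075 kW = 75 W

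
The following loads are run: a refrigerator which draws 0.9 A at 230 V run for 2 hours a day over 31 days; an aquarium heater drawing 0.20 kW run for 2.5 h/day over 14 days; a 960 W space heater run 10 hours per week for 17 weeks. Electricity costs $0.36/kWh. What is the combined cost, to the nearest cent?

$65.89

refrigerator: Power = 0.9 A × 230 V = 207 W = 0.207 kW
refrigerator: Runtime = 2 h/day × 31 days = 62 h
refrigerator: 0.207 kW × 62 h = 12.834 kWh
aquarium heater: Runtime = 2.5 h/day × 14 days = 35 h
aquarium heater: 0.2 kW × 35 h = 7 kWh
space heater: Runtime = 10 h/week × 17 weeks = 170 h
space heater: 0.96 kW × 170 h = 163.2 kWh
Total energy = 183.034 kWh
Cost = 183.034 × $0.36 = $65.89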